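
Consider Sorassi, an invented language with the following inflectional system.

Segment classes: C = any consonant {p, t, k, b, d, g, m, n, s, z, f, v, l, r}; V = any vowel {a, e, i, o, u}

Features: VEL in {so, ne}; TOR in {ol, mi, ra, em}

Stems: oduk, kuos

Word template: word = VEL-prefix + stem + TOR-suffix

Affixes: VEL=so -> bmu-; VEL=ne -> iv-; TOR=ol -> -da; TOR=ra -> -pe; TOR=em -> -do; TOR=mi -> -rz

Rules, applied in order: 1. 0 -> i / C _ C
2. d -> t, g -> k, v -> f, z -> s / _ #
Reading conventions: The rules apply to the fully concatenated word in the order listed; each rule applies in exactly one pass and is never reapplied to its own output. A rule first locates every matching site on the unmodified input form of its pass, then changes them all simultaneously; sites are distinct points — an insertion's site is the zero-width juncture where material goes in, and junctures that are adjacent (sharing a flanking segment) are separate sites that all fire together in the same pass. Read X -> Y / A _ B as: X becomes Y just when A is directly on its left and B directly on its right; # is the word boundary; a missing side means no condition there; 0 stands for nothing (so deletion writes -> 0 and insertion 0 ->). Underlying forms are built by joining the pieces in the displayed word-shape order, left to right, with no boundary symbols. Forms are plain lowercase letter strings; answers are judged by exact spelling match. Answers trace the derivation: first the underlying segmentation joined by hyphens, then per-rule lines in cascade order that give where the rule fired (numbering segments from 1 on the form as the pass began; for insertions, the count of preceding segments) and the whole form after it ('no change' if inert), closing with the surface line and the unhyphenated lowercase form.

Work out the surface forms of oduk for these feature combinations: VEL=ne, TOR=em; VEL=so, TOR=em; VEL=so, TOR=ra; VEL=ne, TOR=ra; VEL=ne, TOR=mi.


cell VEL=ne, TOR=em:
underlying: iv-oduk-do
1. 0 -> i / C _ C: inserts after position(s) 6: ivodukido
2. d -> t, g -> k, v -> f, z -> s / _ #: no change
surface: ivodukido

cell VEL=so, TOR=em:
underlying: bmu-oduk-do
1. 0 -> i / C _ C: inserts after position(s) 1, 7: bimuodukido
2. d -> t, g -> k, v -> f, z -> s / _ #: no change
surface: bimuodukido

cell VEL=so, TOR=ra:
underlying: bmu-oduk-pe
1. 0 -> i / C _ C: inserts after position(s) 1, 7: bimuodukipe
2. d -> t, g -> k, v -> f, z -> s / _ #: no change
surface: bimuodukipe

cell VEL=ne, TOR=ra:
underlying: iv-oduk-pe
1. 0 -> i / C _ C: inserts after position(s) 6: ivodukipe
2. d -> t, g -> k, v -> f, z -> s / _ #: no change
surface: ivodukipe

cell VEL=ne, TOR=mi:
underlying: iv-oduk-rz
1. 0 -> i / C _ C: inserts after position(s) 6, 7: ivodukiriz
2. d -> t, g -> k, v -> f, z -> s / _ #: fires at position(s) 10: ivodukiris
surface: ivodukiris


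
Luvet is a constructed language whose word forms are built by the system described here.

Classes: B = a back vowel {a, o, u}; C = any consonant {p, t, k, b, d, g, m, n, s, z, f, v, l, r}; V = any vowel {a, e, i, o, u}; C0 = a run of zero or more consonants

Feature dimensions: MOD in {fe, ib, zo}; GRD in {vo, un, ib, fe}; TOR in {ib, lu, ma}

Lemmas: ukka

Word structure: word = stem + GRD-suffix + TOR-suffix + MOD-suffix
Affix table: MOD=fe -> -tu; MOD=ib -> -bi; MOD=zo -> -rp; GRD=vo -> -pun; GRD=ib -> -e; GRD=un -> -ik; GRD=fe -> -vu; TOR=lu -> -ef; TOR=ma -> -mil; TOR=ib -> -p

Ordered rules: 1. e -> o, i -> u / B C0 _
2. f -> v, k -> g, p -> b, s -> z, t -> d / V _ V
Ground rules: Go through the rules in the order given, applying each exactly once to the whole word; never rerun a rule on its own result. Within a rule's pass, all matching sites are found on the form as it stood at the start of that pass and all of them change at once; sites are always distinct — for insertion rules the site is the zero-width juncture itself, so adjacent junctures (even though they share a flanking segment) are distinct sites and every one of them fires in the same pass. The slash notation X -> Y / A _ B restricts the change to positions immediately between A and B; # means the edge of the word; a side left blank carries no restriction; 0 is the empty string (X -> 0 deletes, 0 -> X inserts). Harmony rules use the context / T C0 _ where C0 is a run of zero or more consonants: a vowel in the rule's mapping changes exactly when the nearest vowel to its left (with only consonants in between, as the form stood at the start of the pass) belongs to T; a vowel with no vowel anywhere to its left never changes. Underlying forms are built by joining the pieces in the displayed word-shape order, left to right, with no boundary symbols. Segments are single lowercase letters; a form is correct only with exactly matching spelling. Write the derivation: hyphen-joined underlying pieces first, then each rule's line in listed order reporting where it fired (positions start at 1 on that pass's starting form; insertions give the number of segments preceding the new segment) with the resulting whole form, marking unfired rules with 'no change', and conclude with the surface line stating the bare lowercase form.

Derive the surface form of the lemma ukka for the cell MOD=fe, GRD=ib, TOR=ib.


underlying: ukka-e-p-tu
1. e -> o, i -> u / B C0 _: fires at position(s) 5: ukkaoptu
2. f -> v, k -> g, p -> b, s -> z, t -> d / V _ V: no change
surface: ukkaoptu


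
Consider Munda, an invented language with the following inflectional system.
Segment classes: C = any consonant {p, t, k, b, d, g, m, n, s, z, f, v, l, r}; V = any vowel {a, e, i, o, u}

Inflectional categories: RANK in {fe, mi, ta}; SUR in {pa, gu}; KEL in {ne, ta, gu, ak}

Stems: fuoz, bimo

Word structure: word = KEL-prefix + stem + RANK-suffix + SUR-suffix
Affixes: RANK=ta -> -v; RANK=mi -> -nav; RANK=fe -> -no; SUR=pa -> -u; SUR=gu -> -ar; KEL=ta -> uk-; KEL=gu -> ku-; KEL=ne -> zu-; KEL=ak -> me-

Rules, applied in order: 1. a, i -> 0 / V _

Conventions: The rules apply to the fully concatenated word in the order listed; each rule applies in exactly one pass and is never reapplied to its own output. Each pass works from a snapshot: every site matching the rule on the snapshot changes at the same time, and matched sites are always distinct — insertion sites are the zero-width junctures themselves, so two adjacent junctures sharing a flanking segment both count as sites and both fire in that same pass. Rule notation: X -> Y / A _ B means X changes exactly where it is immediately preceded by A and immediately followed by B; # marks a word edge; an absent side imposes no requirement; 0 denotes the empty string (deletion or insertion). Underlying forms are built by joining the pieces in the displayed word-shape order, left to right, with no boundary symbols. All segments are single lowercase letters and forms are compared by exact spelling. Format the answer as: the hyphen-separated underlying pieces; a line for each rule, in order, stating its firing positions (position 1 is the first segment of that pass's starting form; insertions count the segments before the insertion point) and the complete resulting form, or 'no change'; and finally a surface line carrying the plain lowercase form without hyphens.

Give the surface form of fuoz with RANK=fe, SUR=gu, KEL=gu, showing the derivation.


underlying: ku-fuoz-no-ar
1. a, i -> 0 / V _: fires at position(s) 9: kufuoznor
surface: kufuoznor


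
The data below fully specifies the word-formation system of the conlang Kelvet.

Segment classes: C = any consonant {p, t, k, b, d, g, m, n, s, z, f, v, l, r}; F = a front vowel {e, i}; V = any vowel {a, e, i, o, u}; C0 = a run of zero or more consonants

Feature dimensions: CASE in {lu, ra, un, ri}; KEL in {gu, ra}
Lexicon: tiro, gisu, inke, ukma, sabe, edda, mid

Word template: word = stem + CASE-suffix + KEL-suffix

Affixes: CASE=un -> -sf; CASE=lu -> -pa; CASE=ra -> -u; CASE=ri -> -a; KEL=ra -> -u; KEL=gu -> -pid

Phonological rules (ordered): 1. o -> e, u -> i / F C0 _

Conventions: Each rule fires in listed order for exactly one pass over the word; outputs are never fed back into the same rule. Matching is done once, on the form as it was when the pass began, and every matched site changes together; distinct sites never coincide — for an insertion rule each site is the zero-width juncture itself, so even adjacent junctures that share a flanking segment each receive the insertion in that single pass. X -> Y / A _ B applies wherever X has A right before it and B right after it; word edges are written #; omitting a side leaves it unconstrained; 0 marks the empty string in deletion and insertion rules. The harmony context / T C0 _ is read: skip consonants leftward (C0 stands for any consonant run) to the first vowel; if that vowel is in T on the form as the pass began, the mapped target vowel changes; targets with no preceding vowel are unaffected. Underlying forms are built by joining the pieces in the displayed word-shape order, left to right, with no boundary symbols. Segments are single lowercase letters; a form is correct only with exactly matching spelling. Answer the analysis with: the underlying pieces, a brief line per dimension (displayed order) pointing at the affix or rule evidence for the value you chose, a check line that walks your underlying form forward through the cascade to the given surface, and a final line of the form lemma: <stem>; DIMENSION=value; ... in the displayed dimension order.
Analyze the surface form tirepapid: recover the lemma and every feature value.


underlying: tiro-pa-pid
CASE=lu - signalled by the affix -pa
KEL=gu - signalled by the affix -pid
check: tiropapid -> tirepapid
lemma: tiro; CASE=lu; KEL=gu


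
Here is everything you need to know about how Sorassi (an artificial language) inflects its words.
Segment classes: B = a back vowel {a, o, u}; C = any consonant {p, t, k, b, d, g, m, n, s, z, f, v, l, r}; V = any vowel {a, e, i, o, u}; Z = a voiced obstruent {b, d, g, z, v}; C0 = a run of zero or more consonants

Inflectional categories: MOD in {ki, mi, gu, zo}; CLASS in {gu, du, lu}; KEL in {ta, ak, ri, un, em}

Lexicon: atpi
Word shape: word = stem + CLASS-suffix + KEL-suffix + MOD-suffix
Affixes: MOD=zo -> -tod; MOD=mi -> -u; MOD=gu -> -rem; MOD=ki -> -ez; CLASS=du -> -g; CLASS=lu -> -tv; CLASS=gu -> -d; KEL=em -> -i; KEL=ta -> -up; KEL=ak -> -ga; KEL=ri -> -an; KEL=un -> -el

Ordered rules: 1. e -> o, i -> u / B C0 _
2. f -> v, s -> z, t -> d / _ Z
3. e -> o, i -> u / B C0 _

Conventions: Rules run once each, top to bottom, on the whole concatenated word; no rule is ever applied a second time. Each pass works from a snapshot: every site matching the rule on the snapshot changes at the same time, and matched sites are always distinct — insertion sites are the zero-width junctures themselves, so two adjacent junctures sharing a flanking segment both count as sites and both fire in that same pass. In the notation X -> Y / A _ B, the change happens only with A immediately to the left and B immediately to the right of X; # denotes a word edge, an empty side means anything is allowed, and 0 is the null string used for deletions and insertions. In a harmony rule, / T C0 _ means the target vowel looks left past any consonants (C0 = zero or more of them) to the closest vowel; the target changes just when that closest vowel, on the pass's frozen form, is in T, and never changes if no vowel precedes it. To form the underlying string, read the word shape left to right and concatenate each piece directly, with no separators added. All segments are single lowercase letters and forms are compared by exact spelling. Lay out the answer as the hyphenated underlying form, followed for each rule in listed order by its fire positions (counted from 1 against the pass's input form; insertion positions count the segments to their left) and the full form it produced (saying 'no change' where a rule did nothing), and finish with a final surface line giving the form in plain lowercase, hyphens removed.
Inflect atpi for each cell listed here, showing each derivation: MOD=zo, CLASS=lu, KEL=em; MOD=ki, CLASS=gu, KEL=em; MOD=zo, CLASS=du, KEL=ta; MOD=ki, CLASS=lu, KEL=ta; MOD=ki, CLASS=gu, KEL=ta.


cell MOD=zo, CLASS=lu, KEL=em:
underlying: atpi-tv-i-tod
1. e -> o, i -> u / B C0 _: fires at position(s) 4: atputvitod
2. f -> v, s -> z, t -> d / _ Z: fires at position(s) 5: atpudvitod
3. e -> o, i -> u / B C0 _: fires at position(s) 7: atpudvutod
surface: atpudvutod

cell MOD=ki, CLASS=gu, KEL=em:
underlying: atpi-d-i-ez
1. e -> o, i -> u / B C0 _: fires at position(s) 4: atpudiez
2. f -> v, s -> z, t -> d / _ Z: no change
3. e -> o, i -> u / B C0 _: fires at position(s) 6: atpuduez
surface: atpuduez

cell MOD=zo, CLASS=du, KEL=ta:
underlying: atpi-g-up-tod
1. e -> o, i -> u / B C0 _: fires at position(s) 4: atpuguptod
2. f -> v, s -> z, t -> d / _ Z: no change
3. e -> o, i -> u / B C0 _: no change
surface: atpuguptod

cell MOD=ki, CLASS=lu, KEL=ta:
underlying: atpi-tv-up-ez
1. e -> o, i -> u / B C0 _: fires at position(s) 4, 9: atputvupoz
2. f -> v, s -> z, t -> d / _ Z: fires at position(s) 5: atpudvupoz
3. e -> o, i -> u / B C0 _: no change
surface: atpudvupoz

cell MOD=ki, CLASS=gu, KEL=ta:
underlying: atpi-d-up-ez
1. e -> o, i -> u / B C0 _: fires at position(s) 4, 8: atpudupoz
2. f -> v, s -> z, t -> d / _ Z: no change
3. e -> o, i -> u / B C0 _: no change
surface: atpudupoz


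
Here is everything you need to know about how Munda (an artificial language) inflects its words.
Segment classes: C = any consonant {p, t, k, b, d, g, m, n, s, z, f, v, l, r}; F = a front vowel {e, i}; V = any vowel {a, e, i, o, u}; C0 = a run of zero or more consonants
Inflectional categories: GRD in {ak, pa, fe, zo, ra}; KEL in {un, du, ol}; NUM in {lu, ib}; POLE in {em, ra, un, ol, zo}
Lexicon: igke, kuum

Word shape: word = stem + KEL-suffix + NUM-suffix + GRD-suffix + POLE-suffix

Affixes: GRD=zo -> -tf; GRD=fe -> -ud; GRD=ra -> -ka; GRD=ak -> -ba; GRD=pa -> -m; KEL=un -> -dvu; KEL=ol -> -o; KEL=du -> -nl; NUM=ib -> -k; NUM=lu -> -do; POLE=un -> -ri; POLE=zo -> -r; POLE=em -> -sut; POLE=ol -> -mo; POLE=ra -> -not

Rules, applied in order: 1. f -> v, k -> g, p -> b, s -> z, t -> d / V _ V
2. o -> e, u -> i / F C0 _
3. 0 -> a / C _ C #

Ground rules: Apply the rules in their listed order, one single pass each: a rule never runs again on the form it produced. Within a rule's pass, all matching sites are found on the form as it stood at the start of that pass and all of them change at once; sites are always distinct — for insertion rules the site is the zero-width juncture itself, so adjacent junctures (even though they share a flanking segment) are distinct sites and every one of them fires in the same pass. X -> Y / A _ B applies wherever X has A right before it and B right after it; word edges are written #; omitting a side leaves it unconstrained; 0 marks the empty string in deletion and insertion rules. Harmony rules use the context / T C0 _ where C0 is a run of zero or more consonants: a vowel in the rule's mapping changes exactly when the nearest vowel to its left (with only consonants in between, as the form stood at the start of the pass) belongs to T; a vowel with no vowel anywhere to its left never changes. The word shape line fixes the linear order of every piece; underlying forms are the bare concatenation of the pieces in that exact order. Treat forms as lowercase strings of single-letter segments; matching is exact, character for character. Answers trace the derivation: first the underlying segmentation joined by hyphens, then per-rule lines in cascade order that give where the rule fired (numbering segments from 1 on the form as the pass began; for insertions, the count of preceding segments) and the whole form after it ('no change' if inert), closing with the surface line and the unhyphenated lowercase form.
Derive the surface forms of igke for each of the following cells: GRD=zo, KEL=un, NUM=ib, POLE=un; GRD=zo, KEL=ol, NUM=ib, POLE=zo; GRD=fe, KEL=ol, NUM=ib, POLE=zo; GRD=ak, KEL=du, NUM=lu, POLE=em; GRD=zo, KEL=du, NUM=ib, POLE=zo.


cell GRD=zo, KEL=un, NUM=ib, POLE=un:
underlying: igke-dvu-k-tf-ri
1. f -> v, k -> g, p -> b, s -> z, t -> d / V _ V: no change
2. o -> e, u -> i / F C0 _: fires at position(s) 7: igkedviktfri
3. 0 -> a / C _ C #: no change
surface: igkedviktfri

cell GRD=zo, KEL=ol, NUM=ib, POLE=zo:
underlying: igke-o-k-tf-r
1. f -> v, k -> g, p -> b, s -> z, t -> d / V _ V: no change
2. o -> e, u -> i / F C0 _: fires at position(s) 5: igkeektfr
3. 0 -> a / C _ C #: inserts after position(s) 8: igkeektfar
surface: igkeektfar

cell GRD=fe, KEL=ol, NUM=ib, POLE=zo:
underlying: igke-o-k-ud-r
1. f -> v, k -> g, p -> b, s -> z, t -> d / V _ V: fires at position(s) 6: igkeogudr
2. o -> e, u -> i / F C0 _: fires at position(s) 5: igkeegudr
3. 0 -> a / C _ C #: inserts after position(s) 8: igkeegudar
surface: igkeegudar

cell GRD=ak, KEL=du, NUM=lu, POLE=em:
underlying: igke-nl-do-ba-sut
1. f -> v, k -> g, p -> b, s -> z, t -> d / V _ V: fires at position(s) 11: igkenldobazut
2. o -> e, u -> i / F C0 _: fires at position(s) 8: igkenldebazut
3. 0 -> a / C _ C #: no change
surface: igkenldebazut

cell GRD=zo, KEL=du, NUM=ib, POLE=zo:
underlying: igke-nl-k-tf-r
1. f -> v, k -> g, p -> b, s -> z, t -> d / V _ V: no change
2. o -> e, u -> i / F C0 _: no change
3. 0 -> a / C _ C #: inserts after position(s) 9: igkenlktfar
surface: igkenlktfar


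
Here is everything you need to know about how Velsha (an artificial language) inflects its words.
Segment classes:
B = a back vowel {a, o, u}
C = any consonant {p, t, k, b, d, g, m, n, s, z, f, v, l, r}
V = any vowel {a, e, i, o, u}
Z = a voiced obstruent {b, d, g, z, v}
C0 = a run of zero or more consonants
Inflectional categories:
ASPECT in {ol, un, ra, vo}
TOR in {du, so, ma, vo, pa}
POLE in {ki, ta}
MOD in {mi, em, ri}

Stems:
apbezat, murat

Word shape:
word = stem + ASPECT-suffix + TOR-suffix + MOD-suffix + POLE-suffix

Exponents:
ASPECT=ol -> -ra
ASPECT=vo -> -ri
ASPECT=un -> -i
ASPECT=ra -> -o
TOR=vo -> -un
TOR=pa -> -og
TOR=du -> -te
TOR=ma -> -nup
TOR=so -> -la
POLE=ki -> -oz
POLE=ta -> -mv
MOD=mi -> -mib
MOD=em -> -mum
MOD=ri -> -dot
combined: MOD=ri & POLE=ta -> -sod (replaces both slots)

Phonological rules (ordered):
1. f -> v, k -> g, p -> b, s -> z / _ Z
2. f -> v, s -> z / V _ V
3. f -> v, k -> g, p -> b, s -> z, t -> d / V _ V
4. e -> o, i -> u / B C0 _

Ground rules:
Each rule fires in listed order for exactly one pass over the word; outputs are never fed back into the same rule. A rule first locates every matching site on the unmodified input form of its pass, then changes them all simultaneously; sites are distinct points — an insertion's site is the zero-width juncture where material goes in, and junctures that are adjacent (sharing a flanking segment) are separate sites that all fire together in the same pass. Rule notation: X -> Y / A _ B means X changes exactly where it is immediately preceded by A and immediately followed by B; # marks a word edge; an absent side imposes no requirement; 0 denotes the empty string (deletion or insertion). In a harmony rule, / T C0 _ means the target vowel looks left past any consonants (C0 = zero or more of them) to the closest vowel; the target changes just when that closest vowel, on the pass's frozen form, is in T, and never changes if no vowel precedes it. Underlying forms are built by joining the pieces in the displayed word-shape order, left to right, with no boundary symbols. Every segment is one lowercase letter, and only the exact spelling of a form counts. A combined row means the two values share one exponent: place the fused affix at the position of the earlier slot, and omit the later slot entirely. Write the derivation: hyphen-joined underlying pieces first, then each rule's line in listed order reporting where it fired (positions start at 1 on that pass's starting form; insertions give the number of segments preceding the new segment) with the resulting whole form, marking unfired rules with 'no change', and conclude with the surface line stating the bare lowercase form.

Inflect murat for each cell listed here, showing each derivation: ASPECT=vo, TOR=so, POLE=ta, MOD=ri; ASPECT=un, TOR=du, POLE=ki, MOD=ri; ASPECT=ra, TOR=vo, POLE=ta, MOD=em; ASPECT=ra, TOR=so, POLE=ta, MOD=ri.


cell ASPECT=vo, TOR=so, POLE=ta, MOD=ri:
underlying: murat-ri-la-sod
1. f -> v, k -> g, p -> b, s -> z / _ Z: no change
2. f -> v, s -> z / V _ V: fires at position(s) 10: muratrilazod
3. f -> v, k -> g, p -> b, s -> z, t -> d / V _ V: no change
4. e -> o, i -> u / B C0 _: fires at position(s) 7: muratrulazod
surface: muratrulazod

cell ASPECT=un, TOR=du, POLE=ki, MOD=ri:
underlying: murat-i-te-dot-oz
1. f -> v, k -> g, p -> b, s -> z / _ Z: no change
2. f -> v, s -> z / V _ V: no change
3. f -> v, k -> g, p -> b, s -> z, t -> d / V _ V: fires at position(s) 5, 7, 11: muradidedodoz
4. e -> o, i -> u / B C0 _: fires at position(s) 6: muradudedodoz
surface: muradudedodoz

cell ASPECT=ra, TOR=vo, POLE=ta, MOD=em:
underlying: murat-o-un-mum-mv
1. f -> v, k -> g, p -> b, s -> z / _ Z: no change
2. f -> v, s -> z / V _ V: no change
3. f -> v, k -> g, p -> b, s -> z, t -> d / V _ V: fires at position(s) 5: muradounmummv
4. e -> o, i -> u / B C0 _: no change
surface: muradounmummv

cell ASPECT=ra, TOR=so, POLE=ta, MOD=ri:
underlying: murat-o-la-sod
1. f -> v, k -> g, p -> b, s -> z / _ Z: no change
2. f -> v, s -> z / V _ V: fires at position(s) 9: muratolazod
3. f -> v, k -> g, p -> b, s -> z, t -> d / V _ V: fires at position(s) 5: muradolazod
4. e -> o, i -> u / B C0 _: no change
surface: muradolazod


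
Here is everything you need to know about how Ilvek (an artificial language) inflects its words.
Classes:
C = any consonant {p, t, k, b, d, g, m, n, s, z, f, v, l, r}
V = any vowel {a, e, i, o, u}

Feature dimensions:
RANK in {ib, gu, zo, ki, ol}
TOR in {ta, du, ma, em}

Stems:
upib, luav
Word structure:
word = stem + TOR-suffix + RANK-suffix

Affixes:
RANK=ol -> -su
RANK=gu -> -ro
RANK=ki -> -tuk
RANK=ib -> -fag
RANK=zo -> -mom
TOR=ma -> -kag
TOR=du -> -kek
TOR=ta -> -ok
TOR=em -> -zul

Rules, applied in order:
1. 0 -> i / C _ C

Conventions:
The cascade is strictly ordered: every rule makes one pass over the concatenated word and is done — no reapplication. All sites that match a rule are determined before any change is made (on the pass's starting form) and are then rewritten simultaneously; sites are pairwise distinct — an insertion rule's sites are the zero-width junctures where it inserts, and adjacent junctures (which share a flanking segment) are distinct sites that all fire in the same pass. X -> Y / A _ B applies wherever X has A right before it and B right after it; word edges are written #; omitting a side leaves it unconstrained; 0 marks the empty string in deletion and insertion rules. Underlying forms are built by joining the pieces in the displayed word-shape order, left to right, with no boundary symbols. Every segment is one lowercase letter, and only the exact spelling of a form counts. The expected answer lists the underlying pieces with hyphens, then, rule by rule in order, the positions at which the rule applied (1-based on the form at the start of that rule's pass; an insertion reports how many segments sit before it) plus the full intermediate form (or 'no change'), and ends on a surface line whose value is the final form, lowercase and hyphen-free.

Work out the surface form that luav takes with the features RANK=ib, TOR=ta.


underlying: luav-ok-fag
1. 0 -> i / C _ C: inserts after position(s) 6: luavokifag
surface: luavokifag


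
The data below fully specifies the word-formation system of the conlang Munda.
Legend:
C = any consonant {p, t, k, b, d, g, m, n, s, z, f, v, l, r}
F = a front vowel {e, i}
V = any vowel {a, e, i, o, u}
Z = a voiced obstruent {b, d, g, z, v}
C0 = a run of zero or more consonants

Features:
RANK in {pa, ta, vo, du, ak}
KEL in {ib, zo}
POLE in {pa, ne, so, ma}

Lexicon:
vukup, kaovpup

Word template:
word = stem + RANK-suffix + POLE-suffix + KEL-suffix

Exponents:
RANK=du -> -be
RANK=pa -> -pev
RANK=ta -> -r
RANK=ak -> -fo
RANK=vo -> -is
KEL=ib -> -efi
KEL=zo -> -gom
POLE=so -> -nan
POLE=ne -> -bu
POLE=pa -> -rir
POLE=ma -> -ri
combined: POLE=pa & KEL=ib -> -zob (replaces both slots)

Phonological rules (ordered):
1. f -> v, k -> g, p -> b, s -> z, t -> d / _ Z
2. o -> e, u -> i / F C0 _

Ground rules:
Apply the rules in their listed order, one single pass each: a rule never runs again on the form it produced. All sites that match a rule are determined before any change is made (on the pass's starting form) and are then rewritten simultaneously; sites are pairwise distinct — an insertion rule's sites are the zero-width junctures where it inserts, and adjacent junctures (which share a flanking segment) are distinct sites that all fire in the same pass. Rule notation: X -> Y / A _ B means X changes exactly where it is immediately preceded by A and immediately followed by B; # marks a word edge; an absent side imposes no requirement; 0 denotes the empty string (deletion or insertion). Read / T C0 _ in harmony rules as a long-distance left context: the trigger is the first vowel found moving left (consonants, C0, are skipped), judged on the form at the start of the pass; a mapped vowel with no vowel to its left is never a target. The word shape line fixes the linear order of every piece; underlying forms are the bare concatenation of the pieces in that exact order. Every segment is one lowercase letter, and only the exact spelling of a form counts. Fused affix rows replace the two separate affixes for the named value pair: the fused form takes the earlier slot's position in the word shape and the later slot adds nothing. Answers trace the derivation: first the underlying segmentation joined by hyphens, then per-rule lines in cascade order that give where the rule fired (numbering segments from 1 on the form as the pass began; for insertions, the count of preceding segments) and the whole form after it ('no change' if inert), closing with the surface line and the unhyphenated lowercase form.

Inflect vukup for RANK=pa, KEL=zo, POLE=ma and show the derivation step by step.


underlying: vukup-pev-ri-gom
1. f -> v, k -> g, p -> b, s -> z, t -> d / _ Z: no change
2. o -> e, u -> i / F C0 _: fires at position(s) 12: vukuppevrigem
surface: vukuppevrigem


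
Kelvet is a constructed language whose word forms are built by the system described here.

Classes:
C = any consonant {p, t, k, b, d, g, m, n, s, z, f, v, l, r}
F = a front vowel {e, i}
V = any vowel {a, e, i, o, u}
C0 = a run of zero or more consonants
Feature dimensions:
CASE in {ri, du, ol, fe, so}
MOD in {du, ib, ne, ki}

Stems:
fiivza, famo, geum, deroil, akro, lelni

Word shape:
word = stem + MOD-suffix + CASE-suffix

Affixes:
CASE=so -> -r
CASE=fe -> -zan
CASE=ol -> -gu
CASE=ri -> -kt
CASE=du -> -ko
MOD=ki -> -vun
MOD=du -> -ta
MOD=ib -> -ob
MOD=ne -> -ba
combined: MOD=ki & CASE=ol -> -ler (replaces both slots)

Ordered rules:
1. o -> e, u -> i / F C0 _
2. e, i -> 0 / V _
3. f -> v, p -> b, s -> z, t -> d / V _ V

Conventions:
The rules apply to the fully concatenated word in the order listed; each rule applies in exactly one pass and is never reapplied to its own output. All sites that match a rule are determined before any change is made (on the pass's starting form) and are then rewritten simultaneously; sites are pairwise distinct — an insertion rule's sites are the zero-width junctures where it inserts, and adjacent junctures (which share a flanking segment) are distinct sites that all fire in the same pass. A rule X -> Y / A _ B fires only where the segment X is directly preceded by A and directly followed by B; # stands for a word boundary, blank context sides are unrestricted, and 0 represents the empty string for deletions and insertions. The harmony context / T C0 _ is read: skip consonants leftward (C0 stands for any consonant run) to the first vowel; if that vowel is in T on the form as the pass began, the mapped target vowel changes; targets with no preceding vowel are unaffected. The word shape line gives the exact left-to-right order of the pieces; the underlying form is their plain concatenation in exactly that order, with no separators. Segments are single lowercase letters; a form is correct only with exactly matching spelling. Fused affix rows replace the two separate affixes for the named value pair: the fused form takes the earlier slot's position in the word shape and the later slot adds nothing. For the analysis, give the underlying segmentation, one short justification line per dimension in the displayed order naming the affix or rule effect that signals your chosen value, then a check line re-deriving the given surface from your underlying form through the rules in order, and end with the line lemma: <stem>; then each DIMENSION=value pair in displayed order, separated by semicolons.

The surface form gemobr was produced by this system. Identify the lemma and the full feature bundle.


underlying: geum-ob-r
CASE=so - signalled by the affix -r
MOD=ib - signalled by the affix -ob
check: geumobr -> geimobr -> gemobr -> gemobr
lemma: geum; CASE=so; MOD=ib


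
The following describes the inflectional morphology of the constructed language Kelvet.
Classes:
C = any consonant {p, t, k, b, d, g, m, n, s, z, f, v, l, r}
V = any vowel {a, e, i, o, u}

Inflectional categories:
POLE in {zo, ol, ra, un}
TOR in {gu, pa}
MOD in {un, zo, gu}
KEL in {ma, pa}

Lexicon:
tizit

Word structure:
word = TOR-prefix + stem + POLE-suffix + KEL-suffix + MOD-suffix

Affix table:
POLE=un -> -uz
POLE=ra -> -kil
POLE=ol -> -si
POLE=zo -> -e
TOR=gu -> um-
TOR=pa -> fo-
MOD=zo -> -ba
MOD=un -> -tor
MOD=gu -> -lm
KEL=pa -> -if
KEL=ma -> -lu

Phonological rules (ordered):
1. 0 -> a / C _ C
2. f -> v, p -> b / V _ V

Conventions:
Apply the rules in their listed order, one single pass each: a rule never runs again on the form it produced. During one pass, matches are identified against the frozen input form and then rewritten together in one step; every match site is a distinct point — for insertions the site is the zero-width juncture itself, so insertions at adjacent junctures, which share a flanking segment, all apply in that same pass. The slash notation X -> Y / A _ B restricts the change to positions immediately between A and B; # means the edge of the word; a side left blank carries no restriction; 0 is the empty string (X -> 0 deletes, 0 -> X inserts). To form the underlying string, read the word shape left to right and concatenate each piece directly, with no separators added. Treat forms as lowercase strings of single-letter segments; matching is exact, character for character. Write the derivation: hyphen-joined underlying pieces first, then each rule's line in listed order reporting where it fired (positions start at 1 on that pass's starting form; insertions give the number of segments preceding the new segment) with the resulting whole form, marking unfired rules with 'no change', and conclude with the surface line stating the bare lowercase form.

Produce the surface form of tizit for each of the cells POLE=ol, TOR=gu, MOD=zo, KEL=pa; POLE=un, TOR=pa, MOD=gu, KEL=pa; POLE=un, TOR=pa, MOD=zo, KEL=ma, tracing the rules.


cell POLE=ol, TOR=gu, MOD=zo, KEL=pa:
underlying: um-tizit-si-if-ba
1. 0 -> a / C _ C: inserts after position(s) 2, 7, 11: umatizitasiifaba
2. f -> v, p -> b / V _ V: fires at position(s) 13: umatizitasiivaba
surface: umatizitasiivaba

cell POLE=un, TOR=pa, MOD=gu, KEL=pa:
underlying: fo-tizit-uz-if-lm
1. 0 -> a / C _ C: inserts after position(s) 11, 12: fotizituzifalam
2. f -> v, p -> b / V _ V: fires at position(s) 11: fotizituzivalam
surface: fotizituzivalam

cell POLE=un, TOR=pa, MOD=zo, KEL=ma:
underlying: fo-tizit-uz-lu-ba
1. 0 -> a / C _ C: inserts after position(s) 9: fotizituzaluba
2. f -> v, p -> b / V _ V: no change
surface: fotizituzaluba


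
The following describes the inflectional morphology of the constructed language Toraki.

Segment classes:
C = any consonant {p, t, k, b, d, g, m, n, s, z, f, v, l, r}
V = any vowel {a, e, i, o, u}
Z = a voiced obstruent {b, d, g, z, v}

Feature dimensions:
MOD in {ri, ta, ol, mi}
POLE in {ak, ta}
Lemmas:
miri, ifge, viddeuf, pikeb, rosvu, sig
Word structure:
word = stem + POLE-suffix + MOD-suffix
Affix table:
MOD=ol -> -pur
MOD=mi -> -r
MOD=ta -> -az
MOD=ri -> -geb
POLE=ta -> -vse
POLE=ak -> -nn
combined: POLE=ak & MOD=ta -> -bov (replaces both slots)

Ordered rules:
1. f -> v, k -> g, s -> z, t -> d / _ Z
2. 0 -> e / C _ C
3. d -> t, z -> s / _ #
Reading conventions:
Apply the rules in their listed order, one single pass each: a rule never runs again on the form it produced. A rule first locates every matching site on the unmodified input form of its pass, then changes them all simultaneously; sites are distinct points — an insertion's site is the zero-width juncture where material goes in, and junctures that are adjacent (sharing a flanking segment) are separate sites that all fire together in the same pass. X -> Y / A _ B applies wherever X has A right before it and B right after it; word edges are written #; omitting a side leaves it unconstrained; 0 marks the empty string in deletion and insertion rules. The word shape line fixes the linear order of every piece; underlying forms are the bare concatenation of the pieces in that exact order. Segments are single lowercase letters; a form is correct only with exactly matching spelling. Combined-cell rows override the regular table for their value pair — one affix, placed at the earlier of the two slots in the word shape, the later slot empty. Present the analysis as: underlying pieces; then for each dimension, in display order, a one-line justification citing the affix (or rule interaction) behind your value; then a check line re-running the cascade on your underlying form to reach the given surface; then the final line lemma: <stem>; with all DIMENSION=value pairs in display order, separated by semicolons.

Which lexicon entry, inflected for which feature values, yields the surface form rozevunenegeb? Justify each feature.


underlying: rosvu-nn-geb
MOD=ri - signalled by the affix -geb
POLE=ak - signalled by the affix -nn
check: rosvunngeb -> rozvunngeb -> rozevunenegeb -> rozevunenegeb
lemma: rosvu; MOD=ri; POLE=ak


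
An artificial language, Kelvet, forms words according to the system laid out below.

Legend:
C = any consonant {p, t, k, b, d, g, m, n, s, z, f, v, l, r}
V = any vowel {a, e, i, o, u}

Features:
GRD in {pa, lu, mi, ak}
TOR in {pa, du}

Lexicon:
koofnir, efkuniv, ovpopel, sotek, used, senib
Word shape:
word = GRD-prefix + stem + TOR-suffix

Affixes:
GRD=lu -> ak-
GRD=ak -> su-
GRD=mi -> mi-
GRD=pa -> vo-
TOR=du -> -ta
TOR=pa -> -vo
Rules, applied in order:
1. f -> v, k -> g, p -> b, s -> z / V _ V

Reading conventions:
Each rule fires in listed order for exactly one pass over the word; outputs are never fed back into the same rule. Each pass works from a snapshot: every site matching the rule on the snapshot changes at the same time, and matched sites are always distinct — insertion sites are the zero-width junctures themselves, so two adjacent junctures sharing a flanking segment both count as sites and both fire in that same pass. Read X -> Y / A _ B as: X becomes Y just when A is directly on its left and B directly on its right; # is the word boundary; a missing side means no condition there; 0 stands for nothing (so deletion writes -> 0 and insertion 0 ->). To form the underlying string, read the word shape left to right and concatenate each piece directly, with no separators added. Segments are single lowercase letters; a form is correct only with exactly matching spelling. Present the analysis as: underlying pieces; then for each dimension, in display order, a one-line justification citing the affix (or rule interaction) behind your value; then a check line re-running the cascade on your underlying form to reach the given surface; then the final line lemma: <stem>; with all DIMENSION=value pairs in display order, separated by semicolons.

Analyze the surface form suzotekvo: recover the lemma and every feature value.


underlying: su-sotek-vo
GRD=ak - signalled by the affix su-
TOR=pa - signalled by the affix -vo
check: susotekvo -> suzotekvo
lemma: sotek; GRD=ak; TOR=pa


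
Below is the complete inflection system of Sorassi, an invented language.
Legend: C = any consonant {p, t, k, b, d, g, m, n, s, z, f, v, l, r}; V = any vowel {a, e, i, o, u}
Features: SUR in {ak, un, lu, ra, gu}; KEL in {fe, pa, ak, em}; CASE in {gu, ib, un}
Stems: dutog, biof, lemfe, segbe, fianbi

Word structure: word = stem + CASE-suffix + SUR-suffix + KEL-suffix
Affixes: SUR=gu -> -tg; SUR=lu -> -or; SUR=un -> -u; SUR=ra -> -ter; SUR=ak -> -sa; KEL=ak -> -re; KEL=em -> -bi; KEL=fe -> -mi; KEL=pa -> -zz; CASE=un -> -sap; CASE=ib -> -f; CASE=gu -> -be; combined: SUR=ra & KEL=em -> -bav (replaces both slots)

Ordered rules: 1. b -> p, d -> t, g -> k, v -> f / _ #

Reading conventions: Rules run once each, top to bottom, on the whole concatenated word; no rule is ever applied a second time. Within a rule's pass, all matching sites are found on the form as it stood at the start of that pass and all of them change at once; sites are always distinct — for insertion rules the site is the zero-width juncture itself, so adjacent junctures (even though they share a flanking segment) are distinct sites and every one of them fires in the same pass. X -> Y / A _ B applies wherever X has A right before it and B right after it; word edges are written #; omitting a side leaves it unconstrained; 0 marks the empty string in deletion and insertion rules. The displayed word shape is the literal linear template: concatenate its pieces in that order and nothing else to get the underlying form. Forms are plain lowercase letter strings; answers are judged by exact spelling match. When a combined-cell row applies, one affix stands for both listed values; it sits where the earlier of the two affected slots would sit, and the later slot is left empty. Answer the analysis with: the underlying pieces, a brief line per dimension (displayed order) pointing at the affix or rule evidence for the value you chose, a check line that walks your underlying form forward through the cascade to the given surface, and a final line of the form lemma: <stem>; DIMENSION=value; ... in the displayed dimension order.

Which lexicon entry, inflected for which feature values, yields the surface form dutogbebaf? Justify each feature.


underlying: dutog-be-bav
SUR=ra - signalled by the combined affix row
KEL=em - signalled by the combined affix row
CASE=gu - signalled by the affix -be
check: dutogbebav -> dutogbebaf
lemma: dutog; SUR=ra; KEL=em; CASE=gu


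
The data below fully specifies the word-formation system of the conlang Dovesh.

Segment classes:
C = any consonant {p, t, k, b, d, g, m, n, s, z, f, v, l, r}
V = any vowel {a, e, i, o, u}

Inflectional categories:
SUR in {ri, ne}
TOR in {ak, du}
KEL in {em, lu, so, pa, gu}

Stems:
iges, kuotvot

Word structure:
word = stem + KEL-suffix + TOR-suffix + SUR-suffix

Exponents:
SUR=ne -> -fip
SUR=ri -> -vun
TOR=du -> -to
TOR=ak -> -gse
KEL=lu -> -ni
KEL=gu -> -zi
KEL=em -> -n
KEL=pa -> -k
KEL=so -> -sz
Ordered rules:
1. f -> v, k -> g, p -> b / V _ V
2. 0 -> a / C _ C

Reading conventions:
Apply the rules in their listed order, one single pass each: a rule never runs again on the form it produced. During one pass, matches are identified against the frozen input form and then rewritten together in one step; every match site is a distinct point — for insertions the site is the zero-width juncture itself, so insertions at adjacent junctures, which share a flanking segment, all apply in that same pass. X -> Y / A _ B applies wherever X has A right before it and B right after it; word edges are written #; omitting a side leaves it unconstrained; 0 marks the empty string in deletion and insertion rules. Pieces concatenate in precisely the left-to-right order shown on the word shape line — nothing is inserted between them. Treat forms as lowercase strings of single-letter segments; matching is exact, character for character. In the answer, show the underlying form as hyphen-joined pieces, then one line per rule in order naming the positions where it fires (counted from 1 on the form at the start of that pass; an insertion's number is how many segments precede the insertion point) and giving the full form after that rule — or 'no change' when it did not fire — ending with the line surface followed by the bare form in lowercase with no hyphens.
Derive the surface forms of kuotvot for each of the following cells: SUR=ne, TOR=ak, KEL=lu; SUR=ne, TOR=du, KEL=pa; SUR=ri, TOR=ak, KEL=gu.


cell SUR=ne, TOR=ak, KEL=lu:
underlying: kuotvot-ni-gse-fip
1. f -> v, k -> g, p -> b / V _ V: fires at position(s) 13: kuotvotnigsevip
2. 0 -> a / C _ C: inserts after position(s) 4, 7, 10: kuotavotanigasevip
surface: kuotavotanigasevip

cell SUR=ne, TOR=du, KEL=pa:
underlying: kuotvot-k-to-fip
1. f -> v, k -> g, p -> b / V _ V: fires at position(s) 11: kuotvotktovip
2. 0 -> a / C _ C: inserts after position(s) 4, 7, 8: kuotavotakatovip
surface: kuotavotakatovip

cell SUR=ri, TOR=ak, KEL=gu:
underlying: kuotvot-zi-gse-vun
1. f -> v, k -> g, p -> b / V _ V: no change
2. 0 -> a / C _ C: inserts after position(s) 4, 7, 10: kuotavotazigasevun
surface: kuotavotazigasevun
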